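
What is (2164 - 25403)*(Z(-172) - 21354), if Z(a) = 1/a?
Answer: 85354267471/172 ≈ 4.9625e+8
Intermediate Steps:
(2164 - 25403)*(Z(-172) - 21354) = (2164 - 25403)*(1/(-172) - 21354) = -23239*(-1/172 - 21354) = -23239*(-3672889/172) = 85354267471/172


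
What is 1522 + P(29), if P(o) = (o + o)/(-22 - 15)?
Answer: 56256/37 ≈ 1520.4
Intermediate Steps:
P(o) = -2*o/37 (P(o) = (2*o)/(-37) = (2*o)*(-1/37) = -2*o/37)
1522 + P(29) = 1522 - 2/37*29 = 1522 - 58/37 = 56256/37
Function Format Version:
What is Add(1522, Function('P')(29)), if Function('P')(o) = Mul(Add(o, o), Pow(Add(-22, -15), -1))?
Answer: Rational(56256, 37) ≈ 1520.4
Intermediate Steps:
Function('P')(o) = Mul(Rational(-2, 37), o) (Function('P')(o) = Mul(Mul(2, o), Pow(-37, -1)) = Mul(Mul(2, o), Rational(-1, 37)) = Mul(Rational(-2, 37), o))
Add(1522, Function('P')(29)) = Add(1522, Mul(Rational(-2, 37), 29)) = Add(1522, Rational(-58, 37)) = Rational(56256, 37)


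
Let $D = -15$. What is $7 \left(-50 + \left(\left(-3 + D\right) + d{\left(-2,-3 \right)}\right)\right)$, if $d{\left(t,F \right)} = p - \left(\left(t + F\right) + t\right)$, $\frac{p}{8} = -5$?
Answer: $-707$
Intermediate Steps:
$p = -40$ ($p = 8 \left(-5\right) = -40$)
$d{\left(t,F \right)} = -40 - F - 2 t$ ($d{\left(t,F \right)} = -40 - \left(\left(t + F\right) + t\right) = -40 - \left(\left(F + t\right) + t\right) = -40 - \left(F + 2 t\right) = -40 - F - 2 t$)
$7 \left(-50 + \left(\left(-3 + D\right) + d{\left(-2,-3 \right)}\right)\right) = 7 \left(-50 - 51\right) = 7 \left(-101\right) = -707$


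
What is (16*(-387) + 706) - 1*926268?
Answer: -931754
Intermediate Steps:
(16*(-387) + 706) - 1*926268 = (-6192 + 706) - 926268 = -5486 - 926268 = -931754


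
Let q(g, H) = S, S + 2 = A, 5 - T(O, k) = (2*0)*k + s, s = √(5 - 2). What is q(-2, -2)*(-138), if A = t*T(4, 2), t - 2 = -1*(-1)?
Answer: -1794 + 414*√3 ≈ -1076.9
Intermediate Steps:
t = 3 (t = 2 - 1*(-1) = 2 + 1 = 3)
s = √3 ≈ 1.7320
T(O, k) = 5 - √3 (T(O, k) = 5 - ((2*0)*k + √3) = 5 - (0*k + √3) = 5 - (0 + √3) = 5 - √3)
A = 15 - 3*√3 (A = 3*(5 - √3) = 15 - 3*√3 ≈ 9.8038)
S = 13 - 3*√3 (S = -2 + (15 - 3*√3) = 13 - 3*√3 ≈ 7.8038)
q(g, H) = 13 - 3*√3
q(-2, -2)*(-138) = (13 - 3*√3)*(-138) = -1794 + 414*√3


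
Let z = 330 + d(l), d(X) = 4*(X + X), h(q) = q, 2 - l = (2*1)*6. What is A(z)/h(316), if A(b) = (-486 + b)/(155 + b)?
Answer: -59/31995 ≈ -0.0018440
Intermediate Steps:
l = -10 (l = 2 - 2*1*6 = 2 - 2*6 = 2 - 1*12 = 2 - 12 = -10)
d(X) = 8*X (d(X) = 4*(2*X) = 8*X)
z = 250 (z = 330 + 8*(-10) = 330 - 80 = 250)
A(b) = (-486 + b)/(155 + b)
A(z)/h(316) = ((-486 + 250)/(155 + 250))/316 = (-236/405)*(1/316) = ((1/405)*(-236))*(1/316) = -236/405*1/316 = -59/31995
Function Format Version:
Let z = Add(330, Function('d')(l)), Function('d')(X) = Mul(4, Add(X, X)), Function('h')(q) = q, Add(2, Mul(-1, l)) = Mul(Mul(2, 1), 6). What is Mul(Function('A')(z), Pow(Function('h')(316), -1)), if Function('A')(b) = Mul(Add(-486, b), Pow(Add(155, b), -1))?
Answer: Rational(-59, 31995) ≈ -0.0018440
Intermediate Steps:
l = -10 (l = Add(2, Mul(-1, Mul(Mul(2, 1), 6))) = Add(2, Mul(-1, Mul(2, 6))) = Add(2, Mul(-1, 12)) = Add(2, -12) = -10)
Function('d')(X) = Mul(8, X) (Function('d')(X) = Mul(4, Mul(2, X)) = Mul(8, X))
z = 250 (z = Add(330, Mul(8, -10)) = Add(330, -80) = 250)
Function('A')(b) = Mul(Pow(Add(155, b), -1), Add(-486, b))
Mul(Function('A')(z), Pow(Function('h')(316), -1)) = Mul(Mul(Pow(Add(155, 250), -1), Add(-486, 250)), Pow(316, -1)) = Mul(Mul(Pow(405, -1), -236), Rational(1, 316)) = Mul(Mul(Rational(1, 405), -236), Rational(1, 316)) = Mul(Rational(-236, 405), Rational(1, 316)) = Rational(-59, 31995)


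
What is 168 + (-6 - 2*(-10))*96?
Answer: 1512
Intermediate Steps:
168 + (-6 - 2*(-10))*96 = 168 + (-6 + 20)*96 = 168 + 14*96 = 168 + 1344 = 1512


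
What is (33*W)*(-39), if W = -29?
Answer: 37323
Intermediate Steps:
(33*W)*(-39) = (33*(-29))*(-39) = -957*(-39) = 37323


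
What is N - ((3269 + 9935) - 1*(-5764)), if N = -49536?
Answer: -68504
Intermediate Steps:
N - ((3269 + 9935) - 1*(-5764)) = -49536 - ((3269 + 9935) - 1*(-5764)) = -49536 - (13204 + 5764) = -49536 - 1*18968 = -49536 - 18968 = -68504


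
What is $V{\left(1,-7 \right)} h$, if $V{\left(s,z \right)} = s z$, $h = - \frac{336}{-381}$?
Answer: $- \frac{784}{127} \approx -6.1732$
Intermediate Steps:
$h = \frac{112}{127}$ ($h = \left(-336\right) \left(- \frac{1}{381}\right) = \frac{112}{127} \approx 0.88189$)
$V{\left(1,-7 \right)} h = 1 \left(-7\right) \frac{112}{127} = \left(-7\right) \frac{112}{127} = - \frac{784}{127}$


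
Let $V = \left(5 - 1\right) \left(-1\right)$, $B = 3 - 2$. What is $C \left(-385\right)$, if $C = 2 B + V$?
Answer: $770$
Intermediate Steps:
$B = 1$ ($B = 3 - 2 = 1$)
$V = -4$ ($V = 4 \left(-1\right) = -4$)
$C = -2$ ($C = 2 \cdot 1 - 4 = 2 - 4 = -2$)
$C \left(-385\right) = \left(-2\right) \left(-385\right) = 770$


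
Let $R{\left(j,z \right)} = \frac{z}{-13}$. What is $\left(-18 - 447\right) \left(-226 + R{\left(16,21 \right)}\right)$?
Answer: $\frac{1375935}{13} \approx 1.0584 \cdot 10^{5}$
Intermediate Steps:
$R{\left(j,z \right)} = - \frac{z}{13}$ ($R{\left(j,z \right)} = z \left(- \frac{1}{13}\right) = - \frac{z}{13}$)
$\left(-18 - 447\right) \left(-226 + R{\left(16,21 \right)}\right) = \left(-18 - 447\right) \left(-226 - \frac{21}{13}\right) = - 465 \left(-226 - \frac{21}{13}\right) = \left(-465\right) \left(- \frac{2959}{13}\right) = \frac{1375935}{13}$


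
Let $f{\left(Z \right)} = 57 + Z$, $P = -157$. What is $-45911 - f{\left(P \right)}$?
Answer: $-45811$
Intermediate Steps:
$-45911 - f{\left(P \right)} = -45911 - \left(57 - 157\right) = -45911 - -100 = -45911 + 100 = -45811$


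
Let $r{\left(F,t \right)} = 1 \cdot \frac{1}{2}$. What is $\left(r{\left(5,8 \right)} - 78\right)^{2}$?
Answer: $\frac{24025}{4} \approx 6006.3$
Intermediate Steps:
$r{\left(F,t \right)} = \frac{1}{2}$ ($r{\left(F,t \right)} = 1 \cdot \frac{1}{2} = \frac{1}{2}$)
$\left(r{\left(5,8 \right)} - 78\right)^{2} = \left(\frac{1}{2} - 78\right)^{2} = \left(- \frac{155}{2}\right)^{2} = \frac{24025}{4}$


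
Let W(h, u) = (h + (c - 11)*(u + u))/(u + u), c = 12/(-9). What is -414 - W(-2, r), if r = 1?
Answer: -1202/3 ≈ -400.67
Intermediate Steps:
c = -4/3 (c = 12*(-⅑) = -4/3 ≈ -1.3333)
W(h, u) = (h - 74*u/3)/(2*u) (W(h, u) = (h + (-4/3 - 11)*(u + u))/(u + u) = (h - 74*u/3)/((2*u)) = (h - 74*u/3)*(1/(2*u)) = (h - 74*u/3)/(2*u))
-414 - W(-2, r) = -414 - (-37/3 + (½)*(-2)/1) = -414 - (-37/3 + (½)*(-2)*1) = -414 - (-37/3 - 1) = -414 - 1*(-40/3) = -414 + 40/3 = -1202/3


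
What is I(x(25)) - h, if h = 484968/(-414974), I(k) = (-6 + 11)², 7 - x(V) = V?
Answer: 5429659/207487 ≈ 26.169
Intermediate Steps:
x(V) = 7 - V
I(k) = 25 (I(k) = 5² = 25)
h = -242484/207487 (h = 484968*(-1/414974) = -242484/207487 ≈ -1.1687)
I(x(25)) - h = 25 - 1*(-242484/207487) = 25 + 242484/207487 = 5429659/207487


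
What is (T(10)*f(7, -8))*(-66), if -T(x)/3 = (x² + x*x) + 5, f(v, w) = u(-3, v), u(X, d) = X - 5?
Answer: -324720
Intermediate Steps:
u(X, d) = -5 + X
f(v, w) = -8 (f(v, w) = -5 - 3 = -8)
T(x) = -15 - 6*x² (T(x) = -3*((x² + x*x) + 5) = -3*((x² + x²) + 5) = -3*(2*x² + 5) = -3*(5 + 2*x²) = -15 - 6*x²)
(T(10)*f(7, -8))*(-66) = ((-15 - 6*10²)*(-8))*(-66) = ((-15 - 6*100)*(-8))*(-66) = ((-15 - 600)*(-8))*(-66) = -615*(-8)*(-66) = 4920*(-66) = -324720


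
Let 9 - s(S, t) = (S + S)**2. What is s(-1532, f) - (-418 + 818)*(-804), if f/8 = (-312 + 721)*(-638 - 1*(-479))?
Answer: -9066487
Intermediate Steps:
f = -520248 (f = 8*((-312 + 721)*(-638 - 1*(-479))) = 8*(409*(-638 + 479)) = 8*(409*(-159)) = 8*(-65031) = -520248)
s(S, t) = 9 - 4*S**2 (s(S, t) = 9 - (S + S)**2 = 9 - (2*S)**2 = 9 - 4*S**2)
s(-1532, f) - (-418 + 818)*(-804) = (9 - 4*(-1532)**2) - (-418 + 818)*(-804) = (9 - 4*2347024) - 400*(-804) = (9 - 9388096) - 1*(-321600) = -9388087 + 321600 = -9066487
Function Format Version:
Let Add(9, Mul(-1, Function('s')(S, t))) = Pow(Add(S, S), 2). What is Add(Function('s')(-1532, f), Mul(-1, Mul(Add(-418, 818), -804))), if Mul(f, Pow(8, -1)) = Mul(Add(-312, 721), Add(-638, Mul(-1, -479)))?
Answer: -9066487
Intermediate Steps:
f = -520248 (f = Mul(8, Mul(Add(-312, 721), Add(-638, Mul(-1, -479)))) = Mul(8, Mul(409, Add(-638, 479))) = Mul(8, Mul(409, -159)) = Mul(8, -65031) = -520248)
Function('s')(S, t) = Add(9, Mul(-4, Pow(S, 2))) (Function('s')(S, t) = Add(9, Mul(-1, Pow(Add(S, S), 2))) = Add(9, Mul(-1, Pow(Mul(2, S), 2))) = Add(9, Mul(-1, Mul(4, Pow(S, 2)))) = Add(9, Mul(-4, Pow(S, 2))))
Add(Function('s')(-1532, f), Mul(-1, Mul(Add(-418, 818), -804))) = Add(Add(9, Mul(-4, Pow(-1532, 2))), Mul(-1, Mul(Add(-418, 818), -804))) = Add(Add(9, Mul(-4, 2347024)), Mul(-1, Mul(400, -804))) = Add(Add(9, -9388096), Mul(-1, -321600)) = Add(-9388087, 321600) = -9066487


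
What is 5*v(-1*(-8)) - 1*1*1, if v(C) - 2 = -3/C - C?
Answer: -263/8 ≈ -32.875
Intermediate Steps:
v(C) = 2 - C - 3/C (v(C) = 2 + (-3/C - C) = 2 + (-C - 3/C) = 2 - C - 3/C)
5*v(-1*(-8)) - 1*1*1 = 5*(2 - (-1)*(-8) - 3/((-1*(-8)))) - 1*1*1 = 5*(2 - 1*8 - 3/8) - 1*1 = 5*(2 - 8 - 3*1/8) - 1 = 5*(2 - 8 - 3/8) - 1 = 5*(-51/8) - 1 = -255/8 - 1 = -263/8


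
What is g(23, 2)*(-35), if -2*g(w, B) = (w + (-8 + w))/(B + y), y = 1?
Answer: 665/3 ≈ 221.67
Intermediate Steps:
g(w, B) = -(-8 + 2*w)/(2*(1 + B)) (g(w, B) = -(w + (-8 + w))/(2*(B + 1)) = -(-8 + 2*w)/(2*(1 + B)))
g(23, 2)*(-35) = ((4 - 1*23)/(1 + 2))*(-35) = ((4 - 23)/3)*(-35) = ((1/3)*(-19))*(-35) = -19/3*(-35) = 665/3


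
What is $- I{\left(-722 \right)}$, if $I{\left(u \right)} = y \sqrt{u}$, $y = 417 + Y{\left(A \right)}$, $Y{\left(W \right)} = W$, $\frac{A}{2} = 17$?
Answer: $- 8569 i \sqrt{2} \approx - 12118.0 i$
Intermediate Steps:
$A = 34$ ($A = 2 \cdot 17 = 34$)
$y = 451$ ($y = 417 + 34 = 451$)
$I{\left(u \right)} = 451 \sqrt{u}$
$- I{\left(-722 \right)} = - 451 \sqrt{-722} = - 451 \cdot 19 i \sqrt{2} = - 8569 i \sqrt{2}$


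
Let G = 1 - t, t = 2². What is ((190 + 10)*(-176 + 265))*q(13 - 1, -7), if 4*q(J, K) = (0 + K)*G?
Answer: 93450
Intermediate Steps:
t = 4
G = -3 (G = 1 - 1*4 = 1 - 4 = -3)
q(J, K) = -3*K/4 (q(J, K) = ((0 + K)*(-3))/4 = (K*(-3))/4 = (-3*K)/4 = -3*K/4)
((190 + 10)*(-176 + 265))*q(13 - 1, -7) = ((190 + 10)*(-176 + 265))*(-¾*(-7)) = (200*89)*(21/4) = 17800*(21/4) = 93450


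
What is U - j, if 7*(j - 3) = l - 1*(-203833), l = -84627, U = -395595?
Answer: -2888392/7 ≈ -4.1263e+5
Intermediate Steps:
j = 119227/7 (j = 3 + (-84627 - 1*(-203833))/7 = 3 + (-84627 + 203833)/7 = 3 + (1/7)*119206 = 3 + 119206/7 = 119227/7 ≈ 17032.)
U - j = -395595 - 1*119227/7 = -395595 - 119227/7 = -2888392/7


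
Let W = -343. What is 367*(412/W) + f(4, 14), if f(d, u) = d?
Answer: -149832/343 ≈ -436.83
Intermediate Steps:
367*(412/W) + f(4, 14) = 367*(412/(-343)) + 4 = 367*(412*(-1/343)) + 4 = 367*(-412/343) + 4 = -151204/343 + 4 = -149832/343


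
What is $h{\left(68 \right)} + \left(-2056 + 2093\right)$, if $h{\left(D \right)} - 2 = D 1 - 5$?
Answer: $102$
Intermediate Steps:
$h{\left(D \right)} = -3 + D$ ($h{\left(D \right)} = 2 + \left(D 1 - 5\right) = 2 + \left(D - 5\right) = 2 + \left(-5 + D\right) = -3 + D$)
$h{\left(68 \right)} + \left(-2056 + 2093\right) = \left(-3 + 68\right) + \left(-2056 + 2093\right) = 65 + 37 = 102$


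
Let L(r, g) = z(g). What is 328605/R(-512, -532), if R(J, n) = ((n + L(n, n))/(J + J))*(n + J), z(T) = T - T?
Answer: -368960/609 ≈ -605.85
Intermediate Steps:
z(T) = 0
L(r, g) = 0
R(J, n) = n*(J + n)/(2*J) (R(J, n) = ((n + 0)/(J + J))*(n + J) = (n/((2*J)))*(J + n) = (n*(1/(2*J)))*(J + n) = (n/(2*J))*(J + n) = n*(J + n)/(2*J))
328605/R(-512, -532) = 328605/(((½)*(-532)*(-512 - 532)/(-512))) = 328605/(((½)*(-532)*(-1/512)*(-1044))) = 328605/(-34713/64) = 328605*(-64/34713) = -368960/609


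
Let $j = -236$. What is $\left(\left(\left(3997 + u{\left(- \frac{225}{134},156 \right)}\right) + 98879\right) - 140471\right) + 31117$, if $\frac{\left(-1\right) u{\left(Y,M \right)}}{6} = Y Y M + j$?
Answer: $- \frac{34569568}{4489} \approx -7701.0$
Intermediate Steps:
$u{\left(Y,M \right)} = 1416 - 6 M Y^{2}$ ($u{\left(Y,M \right)} = - 6 \left(Y Y M - 236\right) = - 6 \left(Y^{2} M - 236\right) = - 6 \left(M Y^{2} - 236\right) = - 6 \left(-236 + M Y^{2}\right) = 1416 - 6 M Y^{2}$)
$\left(\left(\left(3997 + u{\left(- \frac{225}{134},156 \right)}\right) + 98879\right) - 140471\right) + 31117 = \left(\left(\left(3997 + \left(1416 - 936 \left(- \frac{225}{134}\right)^{2}\right)\right) + 98879\right) - 140471\right) + 31117 = \left(\left(\left(3997 + \left(1416 - 936 \cdot \frac{50625}{17956}\right)\right) + 98879\right) - 140471\right) + 31117 = \left(\left(\left(3997 + \left(1416 - \frac{11846250}{4489}\right)\right) + 98879\right) - 140471\right) + 31117 = \left(\left(\left(3997 - \frac{5489826}{4489}\right) + 98879\right) - 140471\right) + 31117 = \left(\left(\frac{12452707}{4489} + 98879\right) - 140471\right) + 31117 = \left(\frac{456320538}{4489} - 140471\right) + 31117 = - \frac{174253781}{4489} + 31117 = - \frac{34569568}{4489}$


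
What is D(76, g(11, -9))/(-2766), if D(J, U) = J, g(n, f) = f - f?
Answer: -38/1383 ≈ -0.027476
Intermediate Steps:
g(n, f) = 0
D(76, g(11, -9))/(-2766) = 76/(-2766) = 76*(-1/2766) = -38/1383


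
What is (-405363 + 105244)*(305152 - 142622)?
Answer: -48778341070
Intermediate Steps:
(-405363 + 105244)*(305152 - 142622) = -300119*162530 = -48778341070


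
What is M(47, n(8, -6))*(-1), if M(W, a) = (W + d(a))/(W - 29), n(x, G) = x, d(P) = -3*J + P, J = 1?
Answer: -26/9 ≈ -2.8889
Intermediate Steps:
d(P) = -3 + P (d(P) = -3*1 + P = -3 + P)
M(W, a) = (-3 + W + a)/(-29 + W) (M(W, a) = (W + (-3 + a))/(W - 29) = (-3 + W + a)/(-29 + W))
M(47, n(8, -6))*(-1) = ((-3 + 47 + 8)/(-29 + 47))*(-1) = (52/18)*(-1) = ((1/18)*52)*(-1) = (26/9)*(-1) = -26/9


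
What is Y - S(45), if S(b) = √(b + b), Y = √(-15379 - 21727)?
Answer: -3*√10 + I*√37106 ≈ -9.4868 + 192.63*I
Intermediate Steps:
Y = I*√37106 (Y = √(-37106) = I*√37106 ≈ 192.63*I)
S(b) = √2*√b (S(b) = √(2*b) = √2*√b)
Y - S(45) = I*√37106 - √2*√45 = I*√37106 - √2*3*√5 = I*√37106 - 3*√10 = -3*√10 + I*√37106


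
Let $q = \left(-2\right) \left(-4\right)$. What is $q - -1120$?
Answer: $1128$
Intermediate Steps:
$q = 8$
$q - -1120 = 8 - -1120 = 8 + 1120 = 1128$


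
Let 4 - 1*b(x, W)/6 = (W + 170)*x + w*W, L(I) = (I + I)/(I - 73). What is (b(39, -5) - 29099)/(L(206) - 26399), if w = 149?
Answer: 1681519/702131 ≈ 2.3949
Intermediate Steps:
L(I) = 2*I/(-73 + I) (L(I) = (2*I)/(-73 + I) = 2*I/(-73 + I))
b(x, W) = 24 - 894*W - 6*x*(170 + W) (b(x, W) = 24 - 6*((W + 170)*x + 149*W) = 24 - 6*((170 + W)*x + 149*W) = 24 - 6*(x*(170 + W) + 149*W) = 24 - 6*(149*W + x*(170 + W)) = 24 + (-894*W - 6*x*(170 + W)) = 24 - 894*W - 6*x*(170 + W))
(b(39, -5) - 29099)/(L(206) - 26399) = ((24 - 1020*39 - 894*(-5) - 6*(-5)*39) - 29099)/(2*206/(-73 + 206) - 26399) = ((24 - 39780 + 4470 + 1170) - 29099)/(2*206/133 - 26399) = (-34116 - 29099)/(2*206*(1/133) - 26399) = -63215/(412/133 - 26399) = -63215/(-3510655/133) = -63215*(-133/3510655) = 1681519/702131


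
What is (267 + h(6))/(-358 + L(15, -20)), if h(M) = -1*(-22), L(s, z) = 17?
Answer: -289/341 ≈ -0.84751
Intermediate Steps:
h(M) = 22
(267 + h(6))/(-358 + L(15, -20)) = (267 + 22)/(-358 + 17) = 289/(-341) = 289*(-1/341) = -289/341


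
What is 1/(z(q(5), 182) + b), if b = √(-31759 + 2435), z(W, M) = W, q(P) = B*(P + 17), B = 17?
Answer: 187/84600 - I*√7331/84600 ≈ 0.0022104 - 0.0010121*I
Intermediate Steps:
q(P) = 289 + 17*P (q(P) = 17*(P + 17) = 17*(17 + P) = 289 + 17*P)
b = 2*I*√7331 (b = √(-29324) = 2*I*√7331 ≈ 171.24*I)
1/(z(q(5), 182) + b) = 1/((289 + 17*5) + 2*I*√7331) = 1/((289 + 85) + 2*I*√7331) = 1/(374 + 2*I*√7331)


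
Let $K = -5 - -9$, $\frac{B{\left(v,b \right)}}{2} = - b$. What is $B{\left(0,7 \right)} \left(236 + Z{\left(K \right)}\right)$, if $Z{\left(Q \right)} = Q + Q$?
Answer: $-3416$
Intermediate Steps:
$B{\left(v,b \right)} = - 2 b$ ($B{\left(v,b \right)} = 2 \left(- b\right) = - 2 b$)
$K = 4$ ($K = -5 + 9 = 4$)
$Z{\left(Q \right)} = 2 Q$
$B{\left(0,7 \right)} \left(236 + Z{\left(K \right)}\right) = \left(-2\right) 7 \left(236 + 2 \cdot 4\right) = - 14 \left(236 + 8\right) = \left(-14\right) 244 = -3416$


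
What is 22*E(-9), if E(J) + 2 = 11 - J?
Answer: 396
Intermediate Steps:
E(J) = 9 - J (E(J) = -2 + (11 - J) = 9 - J)
22*E(-9) = 22*(9 - 1*(-9)) = 22*(9 + 9) = 22*18 = 396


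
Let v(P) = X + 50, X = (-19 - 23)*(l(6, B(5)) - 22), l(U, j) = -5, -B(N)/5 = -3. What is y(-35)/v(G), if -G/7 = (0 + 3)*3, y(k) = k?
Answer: -35/1184 ≈ -0.029561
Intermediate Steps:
B(N) = 15 (B(N) = -5*(-3) = 15)
G = -63 (G = -7*(0 + 3)*3 = -21*3 = -7*9 = -63)
X = 1134 (X = (-19 - 23)*(-5 - 22) = -42*(-27) = 1134)
v(P) = 1184 (v(P) = 1134 + 50 = 1184)
y(-35)/v(G) = -35/1184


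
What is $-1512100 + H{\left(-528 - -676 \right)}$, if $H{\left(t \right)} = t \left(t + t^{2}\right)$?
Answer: $1751596$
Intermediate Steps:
$-1512100 + H{\left(-528 - -676 \right)} = -1512100 + \left(-528 - -676\right)^{2} \left(1 - -148\right) = -1512100 + \left(-528 + 676\right)^{2} \left(1 + \left(-528 + 676\right)\right) = -1512100 + 148^{2} \left(1 + 148\right) = -1512100 + 21904 \cdot 149 = -1512100 + 3263696 = 1751596$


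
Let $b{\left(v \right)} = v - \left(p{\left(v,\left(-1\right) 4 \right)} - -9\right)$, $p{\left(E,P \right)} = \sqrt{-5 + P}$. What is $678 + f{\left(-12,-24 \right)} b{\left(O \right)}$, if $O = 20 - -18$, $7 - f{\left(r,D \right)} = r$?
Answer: $1229 - 57 i \approx 1229.0 - 57.0 i$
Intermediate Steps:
$f{\left(r,D \right)} = 7 - r$
$O = 38$ ($O = 20 + 18 = 38$)
$b{\left(v \right)} = -9 + v - 3 i$ ($b{\left(v \right)} = v - \left(\sqrt{-5 - 4} - -9\right) = v - \left(\sqrt{-5 - 4} + 9\right) = v - \left(\sqrt{-9} + 9\right) = v - \left(3 i + 9\right) = v - \left(9 + 3 i\right) = -9 + v - 3 i$)
$678 + f{\left(-12,-24 \right)} b{\left(O \right)} = 678 + \left(7 - -12\right) \left(-9 + 38 - 3 i\right) = 678 + \left(7 + 12\right) \left(29 - 3 i\right) = 678 + 19 \left(29 - 3 i\right) = 678 + \left(551 - 57 i\right) = 1229 - 57 i$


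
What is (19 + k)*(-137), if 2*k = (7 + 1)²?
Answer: -6987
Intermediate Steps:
k = 32 (k = (7 + 1)²/2 = (½)*8² = (½)*64 = 32)
(19 + k)*(-137) = (19 + 32)*(-137) = 51*(-137) = -6987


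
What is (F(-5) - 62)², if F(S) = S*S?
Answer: 1369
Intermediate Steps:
F(S) = S²
(F(-5) - 62)² = ((-5)² - 62)² = (25 - 62)² = (-37)² = 1369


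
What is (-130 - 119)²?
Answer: 62001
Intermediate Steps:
(-130 - 119)² = (-249)² = 62001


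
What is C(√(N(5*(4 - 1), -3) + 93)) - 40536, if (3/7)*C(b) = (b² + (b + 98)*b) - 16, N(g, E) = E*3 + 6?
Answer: -120460/3 + 686*√10 ≈ -37984.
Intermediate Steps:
N(g, E) = 6 + 3*E (N(g, E) = 3*E + 6 = 6 + 3*E)
C(b) = -112/3 + 7*b²/3 + 7*b*(98 + b)/3 (C(b) = 7*((b² + (b + 98)*b) - 16)/3 = 7*((b² + (98 + b)*b) - 16)/3 = 7*((b² + b*(98 + b)) - 16)/3 = 7*(-16 + b² + b*(98 + b))/3 = -112/3 + 7*b²/3 + 7*b*(98 + b)/3)
C(√(N(5*(4 - 1), -3) + 93)) - 40536 = (-112/3 + 14*(√((6 + 3*(-3)) + 93))²/3 + 686*√((6 + 3*(-3)) + 93)/3) - 40536 = (-112/3 + 14*(√((6 - 9) + 93))²/3 + 686*√((6 - 9) + 93)/3) - 40536 = (-112/3 + 14*(√(-3 + 93))²/3 + 686*√(-3 + 93)/3) - 40536 = (-112/3 + 14*(√90)²/3 + 686*√90/3) - 40536 = (-112/3 + 14*(3*√10)²/3 + 686*(3*√10)/3) - 40536 = (-112/3 + (14/3)*90 + 686*√10) - 40536 = (-112/3 + 420 + 686*√10) - 40536 = (1148/3 + 686*√10) - 40536 = -120460/3 + 686*√10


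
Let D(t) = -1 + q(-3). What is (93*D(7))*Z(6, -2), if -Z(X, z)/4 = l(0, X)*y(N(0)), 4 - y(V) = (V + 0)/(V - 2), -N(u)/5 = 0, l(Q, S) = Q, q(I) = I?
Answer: 0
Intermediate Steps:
N(u) = 0 (N(u) = -5*0 = 0)
y(V) = 4 - V/(-2 + V) (y(V) = 4 - (V + 0)/(V - 2) = 4 - V/(-2 + V))
Z(X, z) = 0 (Z(X, z) = -0*(-8 + 3*0)/(-2 + 0) = -0*(-8 + 0)/(-2) = -0*(-1/2*(-8)) = -0*4 = -4*0 = 0)
D(t) = -4 (D(t) = -1 - 3 = -4)
(93*D(7))*Z(6, -2) = (93*(-4))*0 = -372*0 = 0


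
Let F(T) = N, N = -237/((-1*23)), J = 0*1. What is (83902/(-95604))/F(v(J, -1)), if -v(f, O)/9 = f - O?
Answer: -964873/11329074 ≈ -0.085168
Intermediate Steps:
J = 0
v(f, O) = -9*f + 9*O (v(f, O) = -9*(f - O) = -9*f + 9*O)
N = 237/23 (N = -237/(-23) = -237*(-1/23) = 237/23 ≈ 10.304)
F(T) = 237/23
(83902/(-95604))/F(v(J, -1)) = (83902/(-95604))/(237/23) = (83902*(-1/95604))*(23/237) = -41951/47802*23/237 = -964873/11329074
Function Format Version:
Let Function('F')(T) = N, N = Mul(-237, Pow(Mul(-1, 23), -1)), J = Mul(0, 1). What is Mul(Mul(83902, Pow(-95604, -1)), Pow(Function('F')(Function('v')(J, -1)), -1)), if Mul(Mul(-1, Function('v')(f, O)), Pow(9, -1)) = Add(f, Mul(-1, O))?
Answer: Rational(-964873, 11329074) ≈ -0.085168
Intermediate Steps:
J = 0
Function('v')(f, O) = Add(Mul(-9, f), Mul(9, O)) (Function('v')(f, O) = Mul(-9, Add(f, Mul(-1, O))) = Add(Mul(-9, f), Mul(9, O)))
N = Rational(237, 23) (N = Mul(-237, Pow(-23, -1)) = Mul(-237, Rational(-1, 23)) = Rational(237, 23) ≈ 10.304)
Function('F')(T) = Rational(237, 23)
Mul(Mul(83902, Pow(-95604, -1)), Pow(Function('F')(Function('v')(J, -1)), -1)) = Mul(Mul(83902, Pow(-95604, -1)), Pow(Rational(237, 23), -1)) = Mul(Mul(83902, Rational(-1, 95604)), Rational(23, 237)) = Mul(Rational(-41951, 47802), Rational(23, 237)) = Rational(-964873, 11329074)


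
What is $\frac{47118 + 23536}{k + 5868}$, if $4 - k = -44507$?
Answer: $\frac{70654}{50379} \approx 1.4024$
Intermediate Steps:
$k = 44511$ ($k = 4 - -44507 = 4 + 44507 = 44511$)
$\frac{47118 + 23536}{k + 5868} = \frac{47118 + 23536}{44511 + 5868} = \frac{70654}{50379}$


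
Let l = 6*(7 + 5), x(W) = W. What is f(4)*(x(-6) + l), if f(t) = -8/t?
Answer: -132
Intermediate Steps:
l = 72 (l = 6*12 = 72)
f(4)*(x(-6) + l) = (-8/4)*(-6 + 72) = -8*1/4*66 = -2*66 = -132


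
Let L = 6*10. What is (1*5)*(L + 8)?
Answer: 340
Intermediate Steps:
L = 60
(1*5)*(L + 8) = (1*5)*(60 + 8) = 5*68 = 340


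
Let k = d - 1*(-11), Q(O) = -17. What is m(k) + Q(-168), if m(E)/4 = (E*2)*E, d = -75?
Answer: 32751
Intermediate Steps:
k = -64 (k = -75 - 1*(-11) = -75 + 11 = -64)
m(E) = 8*E² (m(E) = 4*((E*2)*E) = 4*((2*E)*E) = 4*(2*E²) = 8*E²)
m(k) + Q(-168) = 8*(-64)² - 17 = 8*4096 - 17 = 32768 - 17 = 32751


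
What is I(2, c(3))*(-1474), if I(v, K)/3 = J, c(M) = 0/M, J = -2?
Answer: 8844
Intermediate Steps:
c(M) = 0
I(v, K) = -6 (I(v, K) = 3*(-2) = -6)
I(2, c(3))*(-1474) = -6*(-1474) = 8844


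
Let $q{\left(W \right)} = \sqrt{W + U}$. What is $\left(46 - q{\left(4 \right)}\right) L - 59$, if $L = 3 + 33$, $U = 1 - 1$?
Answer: $1525$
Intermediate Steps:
$U = 0$ ($U = 1 - 1 = 0$)
$q{\left(W \right)} = \sqrt{W}$ ($q{\left(W \right)} = \sqrt{W + 0} = \sqrt{W}$)
$L = 36$
$\left(46 - q{\left(4 \right)}\right) L - 59 = \left(46 - \sqrt{4}\right) 36 - 59 = \left(46 - 2\right) 36 - 59 = 44 \cdot 36 - 59 = 1584 - 59 = 1525$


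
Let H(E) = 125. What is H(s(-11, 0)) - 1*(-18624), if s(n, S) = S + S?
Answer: 18749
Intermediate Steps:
s(n, S) = 2*S
H(s(-11, 0)) - 1*(-18624) = 125 - 1*(-18624) = 125 + 18624 = 18749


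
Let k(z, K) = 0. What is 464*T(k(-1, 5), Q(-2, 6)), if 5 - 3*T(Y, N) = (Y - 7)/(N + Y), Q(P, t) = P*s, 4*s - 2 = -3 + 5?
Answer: 232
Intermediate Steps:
s = 1 (s = ½ + (-3 + 5)/4 = ½ + (¼)*2 = ½ + ½ = 1)
Q(P, t) = P (Q(P, t) = P*1 = P)
T(Y, N) = 5/3 - (-7 + Y)/(3*(N + Y)) (T(Y, N) = 5/3 - (Y - 7)/(3*(N + Y)) = 5/3 - (-7 + Y)/(3*(N + Y)))
464*T(k(-1, 5), Q(-2, 6)) = 464*((7 + 4*0 + 5*(-2))/(3*(-2 + 0))) = 464*((⅓)*(7 + 0 - 10)/(-2)) = 464*((⅓)*(-½)*(-3)) = 464*(½) = 232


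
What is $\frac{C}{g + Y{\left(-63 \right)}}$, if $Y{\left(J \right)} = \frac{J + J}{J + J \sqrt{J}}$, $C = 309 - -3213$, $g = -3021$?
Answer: $\frac{3522 \left(i - 3 \sqrt{7}\right)}{- 3019 i + 9063 \sqrt{7}} \approx -1.1659 + 9.5723 \cdot 10^{-5} i$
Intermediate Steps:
$C = 3522$ ($C = 309 + 3213 = 3522$)
$Y{\left(J \right)} = \frac{2 J}{J + J^{\frac{3}{2}}}$
$\frac{C}{g + Y{\left(-63 \right)}} = \frac{3522}{-3021 + 2 \left(-63\right) \frac{1}{-63 + \left(-63\right)^{\frac{3}{2}}}} = \frac{3522}{-3021 + 2 \left(-63\right) \frac{1}{-63 - 189 i \sqrt{7}}} = \frac{3522}{-3021 - \frac{126}{-63 - 189 i \sqrt{7}}}$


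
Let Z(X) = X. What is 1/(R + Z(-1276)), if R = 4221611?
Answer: 1/4220335 ≈ 2.3695e-7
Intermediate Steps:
1/(R + Z(-1276)) = 1/(4221611 - 1276) = 1/4220335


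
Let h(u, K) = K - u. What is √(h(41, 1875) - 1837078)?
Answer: 6*I*√50979 ≈ 1354.7*I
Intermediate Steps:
√(h(41, 1875) - 1837078) = √((1875 - 1*41) - 1837078) = √((1875 - 41) - 1837078) = √(1834 - 1837078) = √(-1835244) = 6*I*√50979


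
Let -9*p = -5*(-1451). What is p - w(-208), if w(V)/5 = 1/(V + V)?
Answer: -3018035/3744 ≈ -806.10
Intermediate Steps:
p = -7255/9 (p = -(-5)*(-1451)/9 = -1/9*7255 = -7255/9 ≈ -806.11)
w(V) = 5/(2*V) (w(V) = 5/(V + V) = 5/((2*V)) = 5*(1/(2*V)) = 5/(2*V))
p - w(-208) = -7255/9 - 5/(2*(-208)) = -7255/9 - 5*(-1)/(2*208) = -7255/9 - 1*(-5/416) = -7255/9 + 5/416 = -3018035/3744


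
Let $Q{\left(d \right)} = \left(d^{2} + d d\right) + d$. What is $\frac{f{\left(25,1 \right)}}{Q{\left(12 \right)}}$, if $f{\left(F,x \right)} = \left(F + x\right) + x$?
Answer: $\frac{9}{100} \approx 0.09$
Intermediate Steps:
$Q{\left(d \right)} = d + 2 d^{2}$ ($Q{\left(d \right)} = \left(d^{2} + d^{2}\right) + d = 2 d^{2} + d = d + 2 d^{2}$)
$f{\left(F,x \right)} = F + 2 x$
$\frac{f{\left(25,1 \right)}}{Q{\left(12 \right)}} = \frac{25 + 2 \cdot 1}{12 \left(1 + 2 \cdot 12\right)} = \frac{25 + 2}{12 \left(1 + 24\right)} = \frac{27}{12 \cdot 25} = \frac{27}{300} = 27 \cdot \frac{1}{300} = \frac{9}{100}$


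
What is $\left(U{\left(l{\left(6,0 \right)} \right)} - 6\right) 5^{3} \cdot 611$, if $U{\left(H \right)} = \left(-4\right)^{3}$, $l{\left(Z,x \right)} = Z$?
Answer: $-5346250$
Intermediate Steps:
$U{\left(H \right)} = -64$
$\left(U{\left(l{\left(6,0 \right)} \right)} - 6\right) 5^{3} \cdot 611 = \left(-64 - 6\right) 5^{3} \cdot 611 = \left(-70\right) 125 \cdot 611 = \left(-8750\right) 611 = -5346250$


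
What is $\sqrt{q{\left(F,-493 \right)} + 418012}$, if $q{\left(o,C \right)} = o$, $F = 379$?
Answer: $\sqrt{418391} \approx 646.83$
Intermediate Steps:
$\sqrt{q{\left(F,-493 \right)} + 418012} = \sqrt{379 + 418012} = \sqrt{418391}$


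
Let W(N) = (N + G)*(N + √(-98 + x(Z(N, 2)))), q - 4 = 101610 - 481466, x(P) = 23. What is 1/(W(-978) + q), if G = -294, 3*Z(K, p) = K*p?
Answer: 216041/186725191924 + 795*I*√3/93362595962 ≈ 1.157e-6 + 1.4749e-8*I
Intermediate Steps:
Z(K, p) = K*p/3 (Z(K, p) = (K*p)/3 = K*p/3)
q = -379852 (q = 4 + (101610 - 481466) = 4 - 379856 = -379852)
W(N) = (-294 + N)*(N + 5*I*√3) (W(N) = (N - 294)*(N + √(-98 + 23)) = (-294 + N)*(N + √(-75)) = (-294 + N)*(N + 5*I*√3))
1/(W(-978) + q) = 1/(((-978)² - 294*(-978) - 1470*I*√3 + 5*I*(-978)*√3) - 379852) = 1/((956484 + 287532 - 1470*I*√3 - 4890*I*√3) - 379852) = 1/((1244016 - 6360*I*√3) - 379852) = 1/(864164 - 6360*I*√3)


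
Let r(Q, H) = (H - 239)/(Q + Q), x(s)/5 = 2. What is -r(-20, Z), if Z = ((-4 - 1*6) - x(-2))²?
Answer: 161/40 ≈ 4.0250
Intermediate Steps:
x(s) = 10 (x(s) = 5*2 = 10)
Z = 400 (Z = ((-4 - 1*6) - 1*10)² = ((-4 - 6) - 10)² = (-10 - 10)² = (-20)² = 400)
r(Q, H) = (-239 + H)/(2*Q) (r(Q, H) = (-239 + H)/((2*Q)) = (-239 + H)*(1/(2*Q)) = (-239 + H)/(2*Q))
-r(-20, Z) = -(-239 + 400)/(2*(-20)) = -(-1)*161/(2*20) = -1*(-161/40) = 161/40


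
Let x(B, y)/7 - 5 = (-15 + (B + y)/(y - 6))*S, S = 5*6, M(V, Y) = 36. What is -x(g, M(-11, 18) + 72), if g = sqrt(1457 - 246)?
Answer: 49175/17 - 35*sqrt(1211)/17 ≈ 2821.0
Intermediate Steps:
S = 30
g = sqrt(1211) ≈ 34.799
x(B, y) = -3115 + 210*(B + y)/(-6 + y) (x(B, y) = 35 + 7*((-15 + (B + y)/(y - 6))*30) = 35 + 7*((-15 + (B + y)/(-6 + y))*30) = 35 + 7*(-450 + 30*(B + y)/(-6 + y)) = 35 + (-3150 + 210*(B + y)/(-6 + y)) = -3115 + 210*(B + y)/(-6 + y))
-x(g, M(-11, 18) + 72) = -35*(534 - 83*(36 + 72) + 6*sqrt(1211))/(-6 + (36 + 72)) = -35*(534 - 83*108 + 6*sqrt(1211))/(-6 + 108) = -35*(534 - 8964 + 6*sqrt(1211))/102 = -35*(-8430 + 6*sqrt(1211))/102 = -(-49175/17 + 35*sqrt(1211)/17) = 49175/17 - 35*sqrt(1211)/17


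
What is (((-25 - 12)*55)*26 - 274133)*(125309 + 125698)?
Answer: -82090082301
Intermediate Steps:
(((-25 - 12)*55)*26 - 274133)*(125309 + 125698) = (-37*55*26 - 274133)*251007 = (-2035*26 - 274133)*251007 = (-52910 - 274133)*251007 = -327043*251007 = -82090082301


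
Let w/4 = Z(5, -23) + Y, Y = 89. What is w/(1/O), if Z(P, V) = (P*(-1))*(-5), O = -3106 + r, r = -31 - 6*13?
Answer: -1466040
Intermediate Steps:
r = -109 (r = -31 - 78 = -109)
O = -3215 (O = -3106 - 109 = -3215)
Z(P, V) = 5*P (Z(P, V) = -P*(-5) = 5*P)
w = 456 (w = 4*(5*5 + 89) = 4*(25 + 89) = 4*114 = 456)
w/(1/O) = 456/(1/(-3215)) = 456/(-1/3215) = 456*(-3215) = -1466040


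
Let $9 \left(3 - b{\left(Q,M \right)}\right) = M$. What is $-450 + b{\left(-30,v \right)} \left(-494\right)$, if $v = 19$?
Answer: $- \frac{8002}{9} \approx -889.11$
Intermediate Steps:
$b{\left(Q,M \right)} = 3 - \frac{M}{9}$
$-450 + b{\left(-30,v \right)} \left(-494\right) = -450 + \left(3 - \frac{19}{9}\right) \left(-494\right) = -450 + \frac{8}{9} \left(-494\right) = -450 - \frac{3952}{9} = - \frac{8002}{9}$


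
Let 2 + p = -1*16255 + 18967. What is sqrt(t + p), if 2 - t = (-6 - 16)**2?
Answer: 2*sqrt(557) ≈ 47.202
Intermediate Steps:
p = 2710 (p = -2 + (-1*16255 + 18967) = -2 + (-16255 + 18967) = -2 + 2712 = 2710)
t = -482 (t = 2 - (-6 - 16)**2 = 2 - 1*(-22)**2 = 2 - 1*484 = 2 - 484 = -482)
sqrt(t + p) = sqrt(-482 + 2710) = sqrt(2228) = 2*sqrt(557)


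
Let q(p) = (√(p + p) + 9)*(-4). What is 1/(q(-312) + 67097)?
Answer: 67061/4497187705 + 16*I*√39/4497187705 ≈ 1.4912e-5 + 2.2218e-8*I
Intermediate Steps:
q(p) = -36 - 4*√2*√p (q(p) = (√(2*p) + 9)*(-4) = (√2*√p + 9)*(-4) = (9 + √2*√p)*(-4) = -36 - 4*√2*√p)
1/(q(-312) + 67097) = 1/((-36 - 4*√2*√(-312)) + 67097) = 1/((-36 - 4*√2*2*I*√78) + 67097) = 1/((-36 - 16*I*√39) + 67097) = 1/(67061 - 16*I*√39)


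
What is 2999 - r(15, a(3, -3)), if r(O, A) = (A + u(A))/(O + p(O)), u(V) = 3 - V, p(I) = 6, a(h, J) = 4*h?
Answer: 20992/7 ≈ 2998.9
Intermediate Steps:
r(O, A) = 3/(6 + O) (r(O, A) = (A + (3 - A))/(O + 6) = 3/(6 + O))
2999 - r(15, a(3, -3)) = 2999 - 3/(6 + 15) = 2999 - 3/21 = 2999 - 1*⅐ = 2999 - ⅐ = 20992/7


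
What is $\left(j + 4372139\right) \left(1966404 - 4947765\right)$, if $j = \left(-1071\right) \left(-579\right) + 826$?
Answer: $-14886156093714$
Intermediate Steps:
$j = 620935$ ($j = 620109 + 826 = 620935$)
$\left(j + 4372139\right) \left(1966404 - 4947765\right) = \left(620935 + 4372139\right) \left(1966404 - 4947765\right) = 4993074 \left(-2981361\right) = -14886156093714$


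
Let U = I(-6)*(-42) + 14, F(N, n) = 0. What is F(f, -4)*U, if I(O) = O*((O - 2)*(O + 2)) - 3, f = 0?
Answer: 0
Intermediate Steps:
I(O) = -3 + O*(-2 + O)*(2 + O) (I(O) = O*((-2 + O)*(2 + O)) - 3 = O*(-2 + O)*(2 + O) - 3 = -3 + O*(-2 + O)*(2 + O))
U = 8204 (U = (-3 + (-6)**3 - 4*(-6))*(-42) + 14 = (-3 - 216 + 24)*(-42) + 14 = -195*(-42) + 14 = 8190 + 14 = 8204)
F(f, -4)*U = 0*8204 = 0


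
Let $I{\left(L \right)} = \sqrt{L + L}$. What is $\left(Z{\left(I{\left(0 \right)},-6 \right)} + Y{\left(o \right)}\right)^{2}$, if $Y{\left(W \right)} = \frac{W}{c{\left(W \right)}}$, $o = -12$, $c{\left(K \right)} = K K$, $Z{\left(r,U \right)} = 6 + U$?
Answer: $\frac{1}{144} \approx 0.0069444$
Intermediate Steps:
$I{\left(L \right)} = \sqrt{2} \sqrt{L}$ ($I{\left(L \right)} = \sqrt{2 L} = \sqrt{2} \sqrt{L}$)
$c{\left(K \right)} = K^{2}$
$Y{\left(W \right)} = \frac{1}{W}$ ($Y{\left(W \right)} = \frac{W}{W^{2}} = \frac{1}{W}$)
$\left(Z{\left(I{\left(0 \right)},-6 \right)} + Y{\left(o \right)}\right)^{2} = \left(\left(6 - 6\right) + \frac{1}{-12}\right)^{2} = \left(0 - \frac{1}{12}\right)^{2} = \left(- \frac{1}{12}\right)^{2} = \frac{1}{144}$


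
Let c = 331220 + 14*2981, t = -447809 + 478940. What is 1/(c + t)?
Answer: 1/404085 ≈ 2.4747e-6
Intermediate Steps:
t = 31131
c = 372954 (c = 331220 + 41734 = 372954)
1/(c + t) = 1/(372954 + 31131) = 1/404085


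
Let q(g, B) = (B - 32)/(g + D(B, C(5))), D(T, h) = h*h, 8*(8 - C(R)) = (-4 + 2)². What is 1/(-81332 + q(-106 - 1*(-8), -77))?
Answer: -167/13582008 ≈ -1.2296e-5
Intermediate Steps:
C(R) = 15/2 (C(R) = 8 - (-4 + 2)²/8 = 8 - ⅛*(-2)² = 8 - ⅛*4 = 8 - ½ = 15/2)
D(T, h) = h²
q(g, B) = (-32 + B)/(225/4 + g) (q(g, B) = (B - 32)/(g + (15/2)²) = (-32 + B)/(g + 225/4) = (-32 + B)/(225/4 + g))
1/(-81332 + q(-106 - 1*(-8), -77)) = 1/(-81332 + 4*(-32 - 77)/(225 + 4*(-106 - 1*(-8)))) = 1/(-81332 + 4*(-109)/(225 + 4*(-106 + 8))) = 1/(-81332 + 4*(-109)/(225 + 4*(-98))) = 1/(-81332 + 4*(-109)/(225 - 392)) = 1/(-81332 + 4*(-109)/(-167)) = 1/(-81332 + 4*(-1/167)*(-109)) = 1/(-81332 + 436/167) = 1/(-13582008/167) = -167/13582008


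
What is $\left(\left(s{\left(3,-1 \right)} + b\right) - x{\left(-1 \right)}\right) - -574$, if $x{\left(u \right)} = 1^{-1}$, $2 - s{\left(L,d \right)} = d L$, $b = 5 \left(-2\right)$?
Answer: $568$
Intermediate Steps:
$b = -10$
$s{\left(L,d \right)} = 2 - L d$ ($s{\left(L,d \right)} = 2 - d L = 2 - L d$)
$x{\left(u \right)} = 1$
$\left(\left(s{\left(3,-1 \right)} + b\right) - x{\left(-1 \right)}\right) - -574 = \left(\left(\left(2 - 3 \left(-1\right)\right) - 10\right) - 1\right) - -574 = \left(\left(\left(2 + 3\right) - 10\right) - 1\right) + 574 = \left(\left(5 - 10\right) - 1\right) + 574 = \left(-5 - 1\right) + 574 = -6 + 574 = 568$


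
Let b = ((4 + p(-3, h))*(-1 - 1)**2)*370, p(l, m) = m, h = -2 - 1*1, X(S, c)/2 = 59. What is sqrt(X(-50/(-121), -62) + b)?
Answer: sqrt(1598) ≈ 39.975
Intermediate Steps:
X(S, c) = 118 (X(S, c) = 2*59 = 118)
h = -3 (h = -2 - 1 = -3)
b = 1480 (b = ((4 - 3)*(-1 - 1)**2)*370 = (1*(-2)**2)*370 = (1*4)*370 = 4*370 = 1480)
sqrt(X(-50/(-121), -62) + b) = sqrt(118 + 1480) = sqrt(1598)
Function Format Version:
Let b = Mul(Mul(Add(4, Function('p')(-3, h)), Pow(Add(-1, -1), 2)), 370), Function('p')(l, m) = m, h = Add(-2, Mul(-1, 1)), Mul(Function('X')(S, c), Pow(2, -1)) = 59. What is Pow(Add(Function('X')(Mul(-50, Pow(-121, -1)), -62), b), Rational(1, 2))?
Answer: Pow(1598, Rational(1, 2)) ≈ 39.975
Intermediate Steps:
Function('X')(S, c) = 118 (Function('X')(S, c) = Mul(2, 59) = 118)
h = -3 (h = Add(-2, -1) = -3)
b = 1480 (b = Mul(Mul(Add(4, -3), Pow(Add(-1, -1), 2)), 370) = Mul(Mul(1, Pow(-2, 2)), 370) = Mul(Mul(1, 4), 370) = Mul(4, 370) = 1480)
Pow(Add(Function('X')(Mul(-50, Pow(-121, -1)), -62), b), Rational(1, 2)) = Pow(Add(118, 1480), Rational(1, 2)) = Pow(1598, Rational(1, 2))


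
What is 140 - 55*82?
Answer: -4370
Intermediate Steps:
140 - 55*82 = 140 - 4510 = -4370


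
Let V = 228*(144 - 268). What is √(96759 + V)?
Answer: √68487 ≈ 261.70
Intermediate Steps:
V = -28272 (V = 228*(-124) = -28272)
√(96759 + V) = √(96759 - 28272) = √68487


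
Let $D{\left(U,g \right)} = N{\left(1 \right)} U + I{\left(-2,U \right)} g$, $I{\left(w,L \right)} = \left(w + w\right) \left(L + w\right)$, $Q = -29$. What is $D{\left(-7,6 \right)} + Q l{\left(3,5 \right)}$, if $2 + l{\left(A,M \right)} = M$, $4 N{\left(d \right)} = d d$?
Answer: $\frac{509}{4} \approx 127.25$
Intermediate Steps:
$N{\left(d \right)} = \frac{d^{2}}{4}$ ($N{\left(d \right)} = \frac{d d}{4} = \frac{d^{2}}{4}$)
$l{\left(A,M \right)} = -2 + M$
$I{\left(w,L \right)} = 2 w \left(L + w\right)$
$D{\left(U,g \right)} = \frac{U}{4} + g \left(8 - 4 U\right)$ ($D{\left(U,g \right)} = \frac{1^{2}}{4} U + 2 \left(-2\right) \left(U - 2\right) g = \frac{1}{4} \cdot 1 U + 2 \left(-2\right) \left(-2 + U\right) g = \frac{U}{4} + \left(8 - 4 U\right) g = \frac{U}{4} + g \left(8 - 4 U\right)$)
$D{\left(-7,6 \right)} + Q l{\left(3,5 \right)} = \left(\frac{1}{4} \left(-7\right) - 24 \left(-2 - 7\right)\right) - 29 \left(-2 + 5\right) = \left(- \frac{7}{4} - 24 \left(-9\right)\right) - 87 = \left(- \frac{7}{4} + 216\right) - 87 = \frac{857}{4} - 87 = \frac{509}{4}$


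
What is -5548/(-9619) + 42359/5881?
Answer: 440079009/56569339 ≈ 7.7795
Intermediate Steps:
-5548/(-9619) + 42359/5881 = -5548*(-1/9619) + 42359*(1/5881) = 5548/9619 + 42359/5881 = 440079009/56569339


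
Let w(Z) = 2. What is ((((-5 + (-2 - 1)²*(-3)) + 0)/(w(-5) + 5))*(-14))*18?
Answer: 1152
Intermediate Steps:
((((-5 + (-2 - 1)²*(-3)) + 0)/(w(-5) + 5))*(-14))*18 = ((((-5 + (-2 - 1)²*(-3)) + 0)/(2 + 5))*(-14))*18 = ((((-5 + (-3)²*(-3)) + 0)/7)*(-14))*18 = ((((-5 + 9*(-3)) + 0)*(⅐))*(-14))*18 = ((((-5 - 27) + 0)*(⅐))*(-14))*18 = (((-32 + 0)*(⅐))*(-14))*18 = (-32*⅐*(-14))*18 = -32/7*(-14)*18 = 64*18 = 1152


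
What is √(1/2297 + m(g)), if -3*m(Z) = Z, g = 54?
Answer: I*√94969465/2297 ≈ 4.2426*I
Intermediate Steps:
m(Z) = -Z/3
√(1/2297 + m(g)) = √(1/2297 - ⅓*54) = √(1/2297 - 18) = √(-41345/2297) = I*√94969465/2297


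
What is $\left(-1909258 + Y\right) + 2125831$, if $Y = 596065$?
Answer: $812638$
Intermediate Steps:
$\left(-1909258 + Y\right) + 2125831 = \left(-1909258 + 596065\right) + 2125831 = -1313193 + 2125831 = 812638$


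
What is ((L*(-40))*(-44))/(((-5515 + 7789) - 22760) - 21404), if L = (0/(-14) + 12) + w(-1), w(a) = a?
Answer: -1936/4189 ≈ -0.46216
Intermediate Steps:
L = 11 (L = (0/(-14) + 12) - 1 = (0*(-1/14) + 12) - 1 = (0 + 12) - 1 = 12 - 1 = 11)
((L*(-40))*(-44))/(((-5515 + 7789) - 22760) - 21404) = ((11*(-40))*(-44))/(((-5515 + 7789) - 22760) - 21404) = (-440*(-44))/((2274 - 22760) - 21404) = 19360/(-20486 - 21404) = 19360/(-41890) = 19360*(-1/41890) = -1936/4189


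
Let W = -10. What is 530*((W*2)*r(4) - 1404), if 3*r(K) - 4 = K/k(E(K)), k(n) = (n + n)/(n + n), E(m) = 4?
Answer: -2317160/3 ≈ -7.7239e+5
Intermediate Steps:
k(n) = 1 (k(n) = (2*n)/((2*n)) = (2*n)*(1/(2*n)) = 1)
r(K) = 4/3 + K/3 (r(K) = 4/3 + (K/1)/3 = 4/3 + (K*1)/3 = 4/3 + K/3)
530*((W*2)*r(4) - 1404) = 530*((-10*2)*(4/3 + (⅓)*4) - 1404) = 530*(-20*(4/3 + 4/3) - 1404) = 530*(-20*8/3 - 1404) = 530*(-160/3 - 1404) = 530*(-4372/3) = -2317160/3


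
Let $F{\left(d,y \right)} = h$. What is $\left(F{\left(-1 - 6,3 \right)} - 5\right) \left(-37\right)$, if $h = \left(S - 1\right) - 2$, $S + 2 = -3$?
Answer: $481$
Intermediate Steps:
$S = -5$ ($S = -2 - 3 = -5$)
$h = -8$ ($h = \left(-5 - 1\right) - 2 = -6 - 2 = -8$)
$F{\left(d,y \right)} = -8$
$\left(F{\left(-1 - 6,3 \right)} - 5\right) \left(-37\right) = \left(-8 - 5\right) \left(-37\right) = \left(-13\right) \left(-37\right) = 481$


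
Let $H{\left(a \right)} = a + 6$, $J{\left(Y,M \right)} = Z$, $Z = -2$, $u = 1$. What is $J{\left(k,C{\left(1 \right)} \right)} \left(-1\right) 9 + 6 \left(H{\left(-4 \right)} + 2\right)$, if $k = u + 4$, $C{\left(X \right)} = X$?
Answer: $42$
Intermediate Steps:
$k = 5$ ($k = 1 + 4 = 5$)
$J{\left(Y,M \right)} = -2$
$H{\left(a \right)} = 6 + a$
$J{\left(k,C{\left(1 \right)} \right)} \left(-1\right) 9 + 6 \left(H{\left(-4 \right)} + 2\right) = \left(-2\right) \left(-1\right) 9 + 6 \left(\left(6 - 4\right) + 2\right) = 2 \cdot 9 + 6 \left(2 + 2\right) = 18 + 6 \cdot 4 = 18 + 24 = 42$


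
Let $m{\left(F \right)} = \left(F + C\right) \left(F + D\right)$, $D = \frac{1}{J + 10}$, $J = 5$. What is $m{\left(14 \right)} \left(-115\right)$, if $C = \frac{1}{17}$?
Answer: $- \frac{1159867}{51} \approx -22743.0$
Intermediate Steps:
$D = \frac{1}{15}$ ($D = \frac{1}{5 + 10} = \frac{1}{15} \approx 0.066667$)
$C = \frac{1}{17} \approx 0.058824$
$m{\left(F \right)} = \left(\frac{1}{15} + F\right) \left(\frac{1}{17} + F\right)$ ($m{\left(F \right)} = \left(F + \frac{1}{17}\right) \left(F + \frac{1}{15}\right) = \left(\frac{1}{17} + F\right) \left(\frac{1}{15} + F\right) = \left(\frac{1}{15} + F\right) \left(\frac{1}{17} + F\right)$)
$m{\left(14 \right)} \left(-115\right) = \left(\frac{1}{255} + 14^{2} + \frac{32}{255} \cdot 14\right) \left(-115\right) = \left(\frac{1}{255} + 196 + \frac{448}{255}\right) \left(-115\right) = \frac{50429}{255} \left(-115\right) = - \frac{1159867}{51}$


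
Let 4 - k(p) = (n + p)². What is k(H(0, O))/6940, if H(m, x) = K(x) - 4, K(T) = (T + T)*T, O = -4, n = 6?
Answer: -288/1735 ≈ -0.16599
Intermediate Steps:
K(T) = 2*T² (K(T) = (2*T)*T = 2*T²)
H(m, x) = -4 + 2*x² (H(m, x) = 2*x² - 4 = -4 + 2*x²)
k(p) = 4 - (6 + p)²
k(H(0, O))/6940 = (4 - (6 + (-4 + 2*(-4)²))²)/6940 = (4 - (6 + (-4 + 2*16))²)*(1/6940) = (4 - (6 + (-4 + 32))²)*(1/6940) = (4 - (6 + 28)²)*(1/6940) = (4 - 1*34²)*(1/6940) = (4 - 1*1156)*(1/6940) = (4 - 1156)*(1/6940) = -1152*1/6940 = -288/1735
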